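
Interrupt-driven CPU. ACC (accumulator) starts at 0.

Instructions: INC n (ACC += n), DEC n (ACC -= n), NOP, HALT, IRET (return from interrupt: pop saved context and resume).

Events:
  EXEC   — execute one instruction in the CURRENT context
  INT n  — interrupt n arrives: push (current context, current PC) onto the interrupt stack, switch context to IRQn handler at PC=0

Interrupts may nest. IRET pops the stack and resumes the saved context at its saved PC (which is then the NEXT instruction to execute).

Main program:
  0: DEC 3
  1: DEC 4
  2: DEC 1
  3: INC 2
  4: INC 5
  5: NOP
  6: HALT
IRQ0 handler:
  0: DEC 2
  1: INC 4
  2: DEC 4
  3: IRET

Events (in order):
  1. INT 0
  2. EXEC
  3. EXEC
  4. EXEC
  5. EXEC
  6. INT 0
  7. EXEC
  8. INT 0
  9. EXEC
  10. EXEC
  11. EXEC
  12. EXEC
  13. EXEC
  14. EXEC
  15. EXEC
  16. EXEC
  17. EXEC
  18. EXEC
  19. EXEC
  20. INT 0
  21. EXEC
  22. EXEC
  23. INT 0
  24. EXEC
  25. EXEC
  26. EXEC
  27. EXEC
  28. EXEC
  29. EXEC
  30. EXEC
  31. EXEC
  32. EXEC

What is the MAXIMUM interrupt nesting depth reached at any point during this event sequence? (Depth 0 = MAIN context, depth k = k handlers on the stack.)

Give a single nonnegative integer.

Answer: 2

Derivation:
Event 1 (INT 0): INT 0 arrives: push (MAIN, PC=0), enter IRQ0 at PC=0 (depth now 1) [depth=1]
Event 2 (EXEC): [IRQ0] PC=0: DEC 2 -> ACC=-2 [depth=1]
Event 3 (EXEC): [IRQ0] PC=1: INC 4 -> ACC=2 [depth=1]
Event 4 (EXEC): [IRQ0] PC=2: DEC 4 -> ACC=-2 [depth=1]
Event 5 (EXEC): [IRQ0] PC=3: IRET -> resume MAIN at PC=0 (depth now 0) [depth=0]
Event 6 (INT 0): INT 0 arrives: push (MAIN, PC=0), enter IRQ0 at PC=0 (depth now 1) [depth=1]
Event 7 (EXEC): [IRQ0] PC=0: DEC 2 -> ACC=-4 [depth=1]
Event 8 (INT 0): INT 0 arrives: push (IRQ0, PC=1), enter IRQ0 at PC=0 (depth now 2) [depth=2]
Event 9 (EXEC): [IRQ0] PC=0: DEC 2 -> ACC=-6 [depth=2]
Event 10 (EXEC): [IRQ0] PC=1: INC 4 -> ACC=-2 [depth=2]
Event 11 (EXEC): [IRQ0] PC=2: DEC 4 -> ACC=-6 [depth=2]
Event 12 (EXEC): [IRQ0] PC=3: IRET -> resume IRQ0 at PC=1 (depth now 1) [depth=1]
Event 13 (EXEC): [IRQ0] PC=1: INC 4 -> ACC=-2 [depth=1]
Event 14 (EXEC): [IRQ0] PC=2: DEC 4 -> ACC=-6 [depth=1]
Event 15 (EXEC): [IRQ0] PC=3: IRET -> resume MAIN at PC=0 (depth now 0) [depth=0]
Event 16 (EXEC): [MAIN] PC=0: DEC 3 -> ACC=-9 [depth=0]
Event 17 (EXEC): [MAIN] PC=1: DEC 4 -> ACC=-13 [depth=0]
Event 18 (EXEC): [MAIN] PC=2: DEC 1 -> ACC=-14 [depth=0]
Event 19 (EXEC): [MAIN] PC=3: INC 2 -> ACC=-12 [depth=0]
Event 20 (INT 0): INT 0 arrives: push (MAIN, PC=4), enter IRQ0 at PC=0 (depth now 1) [depth=1]
Event 21 (EXEC): [IRQ0] PC=0: DEC 2 -> ACC=-14 [depth=1]
Event 22 (EXEC): [IRQ0] PC=1: INC 4 -> ACC=-10 [depth=1]
Event 23 (INT 0): INT 0 arrives: push (IRQ0, PC=2), enter IRQ0 at PC=0 (depth now 2) [depth=2]
Event 24 (EXEC): [IRQ0] PC=0: DEC 2 -> ACC=-12 [depth=2]
Event 25 (EXEC): [IRQ0] PC=1: INC 4 -> ACC=-8 [depth=2]
Event 26 (EXEC): [IRQ0] PC=2: DEC 4 -> ACC=-12 [depth=2]
Event 27 (EXEC): [IRQ0] PC=3: IRET -> resume IRQ0 at PC=2 (depth now 1) [depth=1]
Event 28 (EXEC): [IRQ0] PC=2: DEC 4 -> ACC=-16 [depth=1]
Event 29 (EXEC): [IRQ0] PC=3: IRET -> resume MAIN at PC=4 (depth now 0) [depth=0]
Event 30 (EXEC): [MAIN] PC=4: INC 5 -> ACC=-11 [depth=0]
Event 31 (EXEC): [MAIN] PC=5: NOP [depth=0]
Event 32 (EXEC): [MAIN] PC=6: HALT [depth=0]
Max depth observed: 2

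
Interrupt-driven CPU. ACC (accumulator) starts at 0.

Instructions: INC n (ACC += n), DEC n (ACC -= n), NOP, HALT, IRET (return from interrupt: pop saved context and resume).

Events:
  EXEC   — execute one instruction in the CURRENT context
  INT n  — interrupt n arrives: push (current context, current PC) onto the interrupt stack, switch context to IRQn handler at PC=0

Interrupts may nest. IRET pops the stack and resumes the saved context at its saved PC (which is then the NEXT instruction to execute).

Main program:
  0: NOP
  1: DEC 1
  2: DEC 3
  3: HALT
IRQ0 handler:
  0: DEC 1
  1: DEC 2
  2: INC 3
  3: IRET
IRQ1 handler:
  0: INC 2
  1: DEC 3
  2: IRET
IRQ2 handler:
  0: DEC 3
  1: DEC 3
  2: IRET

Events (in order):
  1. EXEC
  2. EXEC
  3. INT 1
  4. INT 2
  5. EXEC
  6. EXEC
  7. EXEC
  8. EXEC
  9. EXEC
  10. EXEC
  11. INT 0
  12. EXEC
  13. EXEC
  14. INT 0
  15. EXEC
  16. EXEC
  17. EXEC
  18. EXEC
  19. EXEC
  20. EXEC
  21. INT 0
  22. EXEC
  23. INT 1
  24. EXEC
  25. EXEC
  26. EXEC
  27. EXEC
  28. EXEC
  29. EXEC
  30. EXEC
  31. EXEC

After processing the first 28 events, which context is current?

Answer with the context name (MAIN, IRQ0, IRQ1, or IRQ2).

Event 1 (EXEC): [MAIN] PC=0: NOP
Event 2 (EXEC): [MAIN] PC=1: DEC 1 -> ACC=-1
Event 3 (INT 1): INT 1 arrives: push (MAIN, PC=2), enter IRQ1 at PC=0 (depth now 1)
Event 4 (INT 2): INT 2 arrives: push (IRQ1, PC=0), enter IRQ2 at PC=0 (depth now 2)
Event 5 (EXEC): [IRQ2] PC=0: DEC 3 -> ACC=-4
Event 6 (EXEC): [IRQ2] PC=1: DEC 3 -> ACC=-7
Event 7 (EXEC): [IRQ2] PC=2: IRET -> resume IRQ1 at PC=0 (depth now 1)
Event 8 (EXEC): [IRQ1] PC=0: INC 2 -> ACC=-5
Event 9 (EXEC): [IRQ1] PC=1: DEC 3 -> ACC=-8
Event 10 (EXEC): [IRQ1] PC=2: IRET -> resume MAIN at PC=2 (depth now 0)
Event 11 (INT 0): INT 0 arrives: push (MAIN, PC=2), enter IRQ0 at PC=0 (depth now 1)
Event 12 (EXEC): [IRQ0] PC=0: DEC 1 -> ACC=-9
Event 13 (EXEC): [IRQ0] PC=1: DEC 2 -> ACC=-11
Event 14 (INT 0): INT 0 arrives: push (IRQ0, PC=2), enter IRQ0 at PC=0 (depth now 2)
Event 15 (EXEC): [IRQ0] PC=0: DEC 1 -> ACC=-12
Event 16 (EXEC): [IRQ0] PC=1: DEC 2 -> ACC=-14
Event 17 (EXEC): [IRQ0] PC=2: INC 3 -> ACC=-11
Event 18 (EXEC): [IRQ0] PC=3: IRET -> resume IRQ0 at PC=2 (depth now 1)
Event 19 (EXEC): [IRQ0] PC=2: INC 3 -> ACC=-8
Event 20 (EXEC): [IRQ0] PC=3: IRET -> resume MAIN at PC=2 (depth now 0)
Event 21 (INT 0): INT 0 arrives: push (MAIN, PC=2), enter IRQ0 at PC=0 (depth now 1)
Event 22 (EXEC): [IRQ0] PC=0: DEC 1 -> ACC=-9
Event 23 (INT 1): INT 1 arrives: push (IRQ0, PC=1), enter IRQ1 at PC=0 (depth now 2)
Event 24 (EXEC): [IRQ1] PC=0: INC 2 -> ACC=-7
Event 25 (EXEC): [IRQ1] PC=1: DEC 3 -> ACC=-10
Event 26 (EXEC): [IRQ1] PC=2: IRET -> resume IRQ0 at PC=1 (depth now 1)
Event 27 (EXEC): [IRQ0] PC=1: DEC 2 -> ACC=-12
Event 28 (EXEC): [IRQ0] PC=2: INC 3 -> ACC=-9

Answer: IRQ0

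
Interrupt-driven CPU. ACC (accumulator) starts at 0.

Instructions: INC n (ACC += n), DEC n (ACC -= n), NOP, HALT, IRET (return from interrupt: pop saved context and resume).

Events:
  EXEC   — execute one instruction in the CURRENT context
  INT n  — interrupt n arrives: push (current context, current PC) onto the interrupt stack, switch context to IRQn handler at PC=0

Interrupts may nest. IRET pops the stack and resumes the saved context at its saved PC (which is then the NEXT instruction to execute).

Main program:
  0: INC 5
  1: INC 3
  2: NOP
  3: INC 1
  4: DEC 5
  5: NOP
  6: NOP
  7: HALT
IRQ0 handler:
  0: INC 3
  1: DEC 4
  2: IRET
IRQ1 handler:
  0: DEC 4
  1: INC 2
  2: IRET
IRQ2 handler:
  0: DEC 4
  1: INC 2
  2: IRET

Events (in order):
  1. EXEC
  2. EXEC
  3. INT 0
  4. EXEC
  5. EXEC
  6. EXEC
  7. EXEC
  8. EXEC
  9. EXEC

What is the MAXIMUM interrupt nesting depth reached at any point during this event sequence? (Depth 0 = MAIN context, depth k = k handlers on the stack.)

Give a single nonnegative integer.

Event 1 (EXEC): [MAIN] PC=0: INC 5 -> ACC=5 [depth=0]
Event 2 (EXEC): [MAIN] PC=1: INC 3 -> ACC=8 [depth=0]
Event 3 (INT 0): INT 0 arrives: push (MAIN, PC=2), enter IRQ0 at PC=0 (depth now 1) [depth=1]
Event 4 (EXEC): [IRQ0] PC=0: INC 3 -> ACC=11 [depth=1]
Event 5 (EXEC): [IRQ0] PC=1: DEC 4 -> ACC=7 [depth=1]
Event 6 (EXEC): [IRQ0] PC=2: IRET -> resume MAIN at PC=2 (depth now 0) [depth=0]
Event 7 (EXEC): [MAIN] PC=2: NOP [depth=0]
Event 8 (EXEC): [MAIN] PC=3: INC 1 -> ACC=8 [depth=0]
Event 9 (EXEC): [MAIN] PC=4: DEC 5 -> ACC=3 [depth=0]
Max depth observed: 1

Answer: 1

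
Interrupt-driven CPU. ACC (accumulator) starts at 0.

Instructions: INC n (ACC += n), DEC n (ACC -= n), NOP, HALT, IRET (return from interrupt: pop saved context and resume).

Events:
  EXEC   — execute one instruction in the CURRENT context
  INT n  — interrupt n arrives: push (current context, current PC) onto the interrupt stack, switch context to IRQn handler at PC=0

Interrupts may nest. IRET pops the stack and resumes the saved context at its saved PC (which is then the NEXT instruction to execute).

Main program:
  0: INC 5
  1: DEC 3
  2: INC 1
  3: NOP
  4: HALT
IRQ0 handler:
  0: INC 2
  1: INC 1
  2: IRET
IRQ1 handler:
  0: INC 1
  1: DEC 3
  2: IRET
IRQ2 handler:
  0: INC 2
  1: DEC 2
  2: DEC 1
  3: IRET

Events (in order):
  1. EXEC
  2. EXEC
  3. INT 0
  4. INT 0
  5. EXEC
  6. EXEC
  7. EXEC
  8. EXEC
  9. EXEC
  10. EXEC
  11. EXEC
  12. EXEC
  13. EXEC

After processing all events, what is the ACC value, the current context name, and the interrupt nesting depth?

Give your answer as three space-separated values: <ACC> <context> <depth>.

Answer: 9 MAIN 0

Derivation:
Event 1 (EXEC): [MAIN] PC=0: INC 5 -> ACC=5
Event 2 (EXEC): [MAIN] PC=1: DEC 3 -> ACC=2
Event 3 (INT 0): INT 0 arrives: push (MAIN, PC=2), enter IRQ0 at PC=0 (depth now 1)
Event 4 (INT 0): INT 0 arrives: push (IRQ0, PC=0), enter IRQ0 at PC=0 (depth now 2)
Event 5 (EXEC): [IRQ0] PC=0: INC 2 -> ACC=4
Event 6 (EXEC): [IRQ0] PC=1: INC 1 -> ACC=5
Event 7 (EXEC): [IRQ0] PC=2: IRET -> resume IRQ0 at PC=0 (depth now 1)
Event 8 (EXEC): [IRQ0] PC=0: INC 2 -> ACC=7
Event 9 (EXEC): [IRQ0] PC=1: INC 1 -> ACC=8
Event 10 (EXEC): [IRQ0] PC=2: IRET -> resume MAIN at PC=2 (depth now 0)
Event 11 (EXEC): [MAIN] PC=2: INC 1 -> ACC=9
Event 12 (EXEC): [MAIN] PC=3: NOP
Event 13 (EXEC): [MAIN] PC=4: HALT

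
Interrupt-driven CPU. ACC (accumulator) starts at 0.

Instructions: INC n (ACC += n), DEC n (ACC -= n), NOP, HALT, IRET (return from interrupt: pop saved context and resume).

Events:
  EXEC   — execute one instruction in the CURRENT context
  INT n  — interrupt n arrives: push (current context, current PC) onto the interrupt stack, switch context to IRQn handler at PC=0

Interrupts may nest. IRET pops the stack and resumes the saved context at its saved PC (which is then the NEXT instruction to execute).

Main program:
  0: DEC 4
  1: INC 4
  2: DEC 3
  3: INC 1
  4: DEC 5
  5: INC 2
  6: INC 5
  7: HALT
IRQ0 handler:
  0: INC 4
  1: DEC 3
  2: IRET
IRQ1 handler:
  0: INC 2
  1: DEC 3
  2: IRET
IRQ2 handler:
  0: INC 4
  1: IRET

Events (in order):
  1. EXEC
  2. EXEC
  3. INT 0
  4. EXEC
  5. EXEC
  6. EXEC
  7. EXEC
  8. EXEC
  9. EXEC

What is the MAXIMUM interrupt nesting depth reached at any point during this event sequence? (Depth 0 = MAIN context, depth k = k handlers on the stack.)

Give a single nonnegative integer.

Event 1 (EXEC): [MAIN] PC=0: DEC 4 -> ACC=-4 [depth=0]
Event 2 (EXEC): [MAIN] PC=1: INC 4 -> ACC=0 [depth=0]
Event 3 (INT 0): INT 0 arrives: push (MAIN, PC=2), enter IRQ0 at PC=0 (depth now 1) [depth=1]
Event 4 (EXEC): [IRQ0] PC=0: INC 4 -> ACC=4 [depth=1]
Event 5 (EXEC): [IRQ0] PC=1: DEC 3 -> ACC=1 [depth=1]
Event 6 (EXEC): [IRQ0] PC=2: IRET -> resume MAIN at PC=2 (depth now 0) [depth=0]
Event 7 (EXEC): [MAIN] PC=2: DEC 3 -> ACC=-2 [depth=0]
Event 8 (EXEC): [MAIN] PC=3: INC 1 -> ACC=-1 [depth=0]
Event 9 (EXEC): [MAIN] PC=4: DEC 5 -> ACC=-6 [depth=0]
Max depth observed: 1

Answer: 1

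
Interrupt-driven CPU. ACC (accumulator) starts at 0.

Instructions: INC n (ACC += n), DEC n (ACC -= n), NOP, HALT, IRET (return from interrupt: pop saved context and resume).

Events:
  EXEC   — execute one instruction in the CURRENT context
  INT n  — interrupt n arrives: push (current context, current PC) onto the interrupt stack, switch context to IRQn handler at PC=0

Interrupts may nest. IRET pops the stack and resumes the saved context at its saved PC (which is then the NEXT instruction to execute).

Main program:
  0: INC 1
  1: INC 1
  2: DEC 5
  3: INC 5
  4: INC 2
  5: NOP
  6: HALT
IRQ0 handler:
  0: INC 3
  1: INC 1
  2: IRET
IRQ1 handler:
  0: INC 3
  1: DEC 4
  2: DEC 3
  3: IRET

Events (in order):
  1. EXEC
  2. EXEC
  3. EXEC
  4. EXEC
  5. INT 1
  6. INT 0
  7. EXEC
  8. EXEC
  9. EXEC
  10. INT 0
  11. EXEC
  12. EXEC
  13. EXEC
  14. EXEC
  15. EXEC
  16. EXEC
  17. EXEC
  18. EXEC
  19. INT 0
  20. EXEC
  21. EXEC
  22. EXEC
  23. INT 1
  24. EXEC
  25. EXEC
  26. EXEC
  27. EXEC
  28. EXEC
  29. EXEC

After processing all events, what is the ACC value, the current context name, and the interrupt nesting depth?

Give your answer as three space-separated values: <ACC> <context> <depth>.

Event 1 (EXEC): [MAIN] PC=0: INC 1 -> ACC=1
Event 2 (EXEC): [MAIN] PC=1: INC 1 -> ACC=2
Event 3 (EXEC): [MAIN] PC=2: DEC 5 -> ACC=-3
Event 4 (EXEC): [MAIN] PC=3: INC 5 -> ACC=2
Event 5 (INT 1): INT 1 arrives: push (MAIN, PC=4), enter IRQ1 at PC=0 (depth now 1)
Event 6 (INT 0): INT 0 arrives: push (IRQ1, PC=0), enter IRQ0 at PC=0 (depth now 2)
Event 7 (EXEC): [IRQ0] PC=0: INC 3 -> ACC=5
Event 8 (EXEC): [IRQ0] PC=1: INC 1 -> ACC=6
Event 9 (EXEC): [IRQ0] PC=2: IRET -> resume IRQ1 at PC=0 (depth now 1)
Event 10 (INT 0): INT 0 arrives: push (IRQ1, PC=0), enter IRQ0 at PC=0 (depth now 2)
Event 11 (EXEC): [IRQ0] PC=0: INC 3 -> ACC=9
Event 12 (EXEC): [IRQ0] PC=1: INC 1 -> ACC=10
Event 13 (EXEC): [IRQ0] PC=2: IRET -> resume IRQ1 at PC=0 (depth now 1)
Event 14 (EXEC): [IRQ1] PC=0: INC 3 -> ACC=13
Event 15 (EXEC): [IRQ1] PC=1: DEC 4 -> ACC=9
Event 16 (EXEC): [IRQ1] PC=2: DEC 3 -> ACC=6
Event 17 (EXEC): [IRQ1] PC=3: IRET -> resume MAIN at PC=4 (depth now 0)
Event 18 (EXEC): [MAIN] PC=4: INC 2 -> ACC=8
Event 19 (INT 0): INT 0 arrives: push (MAIN, PC=5), enter IRQ0 at PC=0 (depth now 1)
Event 20 (EXEC): [IRQ0] PC=0: INC 3 -> ACC=11
Event 21 (EXEC): [IRQ0] PC=1: INC 1 -> ACC=12
Event 22 (EXEC): [IRQ0] PC=2: IRET -> resume MAIN at PC=5 (depth now 0)
Event 23 (INT 1): INT 1 arrives: push (MAIN, PC=5), enter IRQ1 at PC=0 (depth now 1)
Event 24 (EXEC): [IRQ1] PC=0: INC 3 -> ACC=15
Event 25 (EXEC): [IRQ1] PC=1: DEC 4 -> ACC=11
Event 26 (EXEC): [IRQ1] PC=2: DEC 3 -> ACC=8
Event 27 (EXEC): [IRQ1] PC=3: IRET -> resume MAIN at PC=5 (depth now 0)
Event 28 (EXEC): [MAIN] PC=5: NOP
Event 29 (EXEC): [MAIN] PC=6: HALT

Answer: 8 MAIN 0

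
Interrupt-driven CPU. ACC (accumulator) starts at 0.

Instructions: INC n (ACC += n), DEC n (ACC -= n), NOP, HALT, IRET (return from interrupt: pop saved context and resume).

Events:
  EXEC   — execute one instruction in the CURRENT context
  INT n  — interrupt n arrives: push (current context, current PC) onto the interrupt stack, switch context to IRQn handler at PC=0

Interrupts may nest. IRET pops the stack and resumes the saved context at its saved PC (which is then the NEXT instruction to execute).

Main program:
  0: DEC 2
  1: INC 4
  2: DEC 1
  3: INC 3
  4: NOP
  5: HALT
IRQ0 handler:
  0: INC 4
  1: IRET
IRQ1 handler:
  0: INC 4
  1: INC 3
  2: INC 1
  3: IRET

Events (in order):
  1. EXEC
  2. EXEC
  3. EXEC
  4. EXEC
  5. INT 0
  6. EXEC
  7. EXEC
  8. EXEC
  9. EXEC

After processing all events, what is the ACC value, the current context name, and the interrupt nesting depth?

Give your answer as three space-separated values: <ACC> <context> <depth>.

Answer: 8 MAIN 0

Derivation:
Event 1 (EXEC): [MAIN] PC=0: DEC 2 -> ACC=-2
Event 2 (EXEC): [MAIN] PC=1: INC 4 -> ACC=2
Event 3 (EXEC): [MAIN] PC=2: DEC 1 -> ACC=1
Event 4 (EXEC): [MAIN] PC=3: INC 3 -> ACC=4
Event 5 (INT 0): INT 0 arrives: push (MAIN, PC=4), enter IRQ0 at PC=0 (depth now 1)
Event 6 (EXEC): [IRQ0] PC=0: INC 4 -> ACC=8
Event 7 (EXEC): [IRQ0] PC=1: IRET -> resume MAIN at PC=4 (depth now 0)
Event 8 (EXEC): [MAIN] PC=4: NOP
Event 9 (EXEC): [MAIN] PC=5: HALT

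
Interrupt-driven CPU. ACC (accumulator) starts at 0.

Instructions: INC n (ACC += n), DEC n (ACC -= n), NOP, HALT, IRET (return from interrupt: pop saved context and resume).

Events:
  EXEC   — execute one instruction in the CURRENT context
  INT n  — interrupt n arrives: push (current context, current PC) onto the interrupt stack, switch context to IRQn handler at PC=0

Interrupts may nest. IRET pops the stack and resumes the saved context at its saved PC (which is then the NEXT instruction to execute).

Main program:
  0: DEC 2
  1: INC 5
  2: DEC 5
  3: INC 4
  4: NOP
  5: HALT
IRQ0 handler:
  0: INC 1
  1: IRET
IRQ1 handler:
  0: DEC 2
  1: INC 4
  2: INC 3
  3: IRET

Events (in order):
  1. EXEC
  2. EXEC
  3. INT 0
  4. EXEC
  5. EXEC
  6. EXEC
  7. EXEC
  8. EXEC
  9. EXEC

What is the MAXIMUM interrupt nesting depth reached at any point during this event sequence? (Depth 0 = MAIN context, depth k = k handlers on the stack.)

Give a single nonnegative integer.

Event 1 (EXEC): [MAIN] PC=0: DEC 2 -> ACC=-2 [depth=0]
Event 2 (EXEC): [MAIN] PC=1: INC 5 -> ACC=3 [depth=0]
Event 3 (INT 0): INT 0 arrives: push (MAIN, PC=2), enter IRQ0 at PC=0 (depth now 1) [depth=1]
Event 4 (EXEC): [IRQ0] PC=0: INC 1 -> ACC=4 [depth=1]
Event 5 (EXEC): [IRQ0] PC=1: IRET -> resume MAIN at PC=2 (depth now 0) [depth=0]
Event 6 (EXEC): [MAIN] PC=2: DEC 5 -> ACC=-1 [depth=0]
Event 7 (EXEC): [MAIN] PC=3: INC 4 -> ACC=3 [depth=0]
Event 8 (EXEC): [MAIN] PC=4: NOP [depth=0]
Event 9 (EXEC): [MAIN] PC=5: HALT [depth=0]
Max depth observed: 1

Answer: 1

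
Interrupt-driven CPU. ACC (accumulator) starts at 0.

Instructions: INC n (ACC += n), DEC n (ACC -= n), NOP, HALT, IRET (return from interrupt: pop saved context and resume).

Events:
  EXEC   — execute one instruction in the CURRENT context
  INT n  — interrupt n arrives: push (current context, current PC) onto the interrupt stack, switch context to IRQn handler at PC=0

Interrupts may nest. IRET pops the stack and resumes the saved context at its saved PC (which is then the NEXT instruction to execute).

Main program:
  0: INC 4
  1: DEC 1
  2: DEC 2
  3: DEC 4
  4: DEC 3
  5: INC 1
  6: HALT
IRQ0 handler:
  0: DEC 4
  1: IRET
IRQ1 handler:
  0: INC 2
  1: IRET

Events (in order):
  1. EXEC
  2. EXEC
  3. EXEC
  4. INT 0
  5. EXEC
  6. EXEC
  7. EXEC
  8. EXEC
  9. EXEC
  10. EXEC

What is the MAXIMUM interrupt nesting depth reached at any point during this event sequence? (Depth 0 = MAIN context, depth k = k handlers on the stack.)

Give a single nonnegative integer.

Answer: 1

Derivation:
Event 1 (EXEC): [MAIN] PC=0: INC 4 -> ACC=4 [depth=0]
Event 2 (EXEC): [MAIN] PC=1: DEC 1 -> ACC=3 [depth=0]
Event 3 (EXEC): [MAIN] PC=2: DEC 2 -> ACC=1 [depth=0]
Event 4 (INT 0): INT 0 arrives: push (MAIN, PC=3), enter IRQ0 at PC=0 (depth now 1) [depth=1]
Event 5 (EXEC): [IRQ0] PC=0: DEC 4 -> ACC=-3 [depth=1]
Event 6 (EXEC): [IRQ0] PC=1: IRET -> resume MAIN at PC=3 (depth now 0) [depth=0]
Event 7 (EXEC): [MAIN] PC=3: DEC 4 -> ACC=-7 [depth=0]
Event 8 (EXEC): [MAIN] PC=4: DEC 3 -> ACC=-10 [depth=0]
Event 9 (EXEC): [MAIN] PC=5: INC 1 -> ACC=-9 [depth=0]
Event 10 (EXEC): [MAIN] PC=6: HALT [depth=0]
Max depth observed: 1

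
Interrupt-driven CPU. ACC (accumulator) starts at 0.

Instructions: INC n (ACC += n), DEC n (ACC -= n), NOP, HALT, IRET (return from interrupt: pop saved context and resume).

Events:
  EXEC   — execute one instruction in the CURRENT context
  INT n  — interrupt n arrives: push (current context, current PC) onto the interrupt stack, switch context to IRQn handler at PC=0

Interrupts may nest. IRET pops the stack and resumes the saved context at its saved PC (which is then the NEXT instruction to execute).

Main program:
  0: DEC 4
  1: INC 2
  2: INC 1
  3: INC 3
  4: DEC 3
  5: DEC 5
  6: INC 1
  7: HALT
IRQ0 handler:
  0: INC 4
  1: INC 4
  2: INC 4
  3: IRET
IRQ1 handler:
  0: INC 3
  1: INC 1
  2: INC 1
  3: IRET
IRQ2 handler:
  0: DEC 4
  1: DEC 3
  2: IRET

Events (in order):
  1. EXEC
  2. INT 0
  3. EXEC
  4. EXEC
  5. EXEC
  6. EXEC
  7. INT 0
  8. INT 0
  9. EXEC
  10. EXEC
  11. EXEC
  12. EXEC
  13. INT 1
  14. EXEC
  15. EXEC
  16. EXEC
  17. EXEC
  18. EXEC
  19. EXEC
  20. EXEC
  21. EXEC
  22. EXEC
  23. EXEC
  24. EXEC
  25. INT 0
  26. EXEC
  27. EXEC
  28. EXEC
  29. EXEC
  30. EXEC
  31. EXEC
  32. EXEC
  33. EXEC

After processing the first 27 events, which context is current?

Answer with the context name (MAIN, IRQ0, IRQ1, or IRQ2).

Event 1 (EXEC): [MAIN] PC=0: DEC 4 -> ACC=-4
Event 2 (INT 0): INT 0 arrives: push (MAIN, PC=1), enter IRQ0 at PC=0 (depth now 1)
Event 3 (EXEC): [IRQ0] PC=0: INC 4 -> ACC=0
Event 4 (EXEC): [IRQ0] PC=1: INC 4 -> ACC=4
Event 5 (EXEC): [IRQ0] PC=2: INC 4 -> ACC=8
Event 6 (EXEC): [IRQ0] PC=3: IRET -> resume MAIN at PC=1 (depth now 0)
Event 7 (INT 0): INT 0 arrives: push (MAIN, PC=1), enter IRQ0 at PC=0 (depth now 1)
Event 8 (INT 0): INT 0 arrives: push (IRQ0, PC=0), enter IRQ0 at PC=0 (depth now 2)
Event 9 (EXEC): [IRQ0] PC=0: INC 4 -> ACC=12
Event 10 (EXEC): [IRQ0] PC=1: INC 4 -> ACC=16
Event 11 (EXEC): [IRQ0] PC=2: INC 4 -> ACC=20
Event 12 (EXEC): [IRQ0] PC=3: IRET -> resume IRQ0 at PC=0 (depth now 1)
Event 13 (INT 1): INT 1 arrives: push (IRQ0, PC=0), enter IRQ1 at PC=0 (depth now 2)
Event 14 (EXEC): [IRQ1] PC=0: INC 3 -> ACC=23
Event 15 (EXEC): [IRQ1] PC=1: INC 1 -> ACC=24
Event 16 (EXEC): [IRQ1] PC=2: INC 1 -> ACC=25
Event 17 (EXEC): [IRQ1] PC=3: IRET -> resume IRQ0 at PC=0 (depth now 1)
Event 18 (EXEC): [IRQ0] PC=0: INC 4 -> ACC=29
Event 19 (EXEC): [IRQ0] PC=1: INC 4 -> ACC=33
Event 20 (EXEC): [IRQ0] PC=2: INC 4 -> ACC=37
Event 21 (EXEC): [IRQ0] PC=3: IRET -> resume MAIN at PC=1 (depth now 0)
Event 22 (EXEC): [MAIN] PC=1: INC 2 -> ACC=39
Event 23 (EXEC): [MAIN] PC=2: INC 1 -> ACC=40
Event 24 (EXEC): [MAIN] PC=3: INC 3 -> ACC=43
Event 25 (INT 0): INT 0 arrives: push (MAIN, PC=4), enter IRQ0 at PC=0 (depth now 1)
Event 26 (EXEC): [IRQ0] PC=0: INC 4 -> ACC=47
Event 27 (EXEC): [IRQ0] PC=1: INC 4 -> ACC=51

Answer: IRQ0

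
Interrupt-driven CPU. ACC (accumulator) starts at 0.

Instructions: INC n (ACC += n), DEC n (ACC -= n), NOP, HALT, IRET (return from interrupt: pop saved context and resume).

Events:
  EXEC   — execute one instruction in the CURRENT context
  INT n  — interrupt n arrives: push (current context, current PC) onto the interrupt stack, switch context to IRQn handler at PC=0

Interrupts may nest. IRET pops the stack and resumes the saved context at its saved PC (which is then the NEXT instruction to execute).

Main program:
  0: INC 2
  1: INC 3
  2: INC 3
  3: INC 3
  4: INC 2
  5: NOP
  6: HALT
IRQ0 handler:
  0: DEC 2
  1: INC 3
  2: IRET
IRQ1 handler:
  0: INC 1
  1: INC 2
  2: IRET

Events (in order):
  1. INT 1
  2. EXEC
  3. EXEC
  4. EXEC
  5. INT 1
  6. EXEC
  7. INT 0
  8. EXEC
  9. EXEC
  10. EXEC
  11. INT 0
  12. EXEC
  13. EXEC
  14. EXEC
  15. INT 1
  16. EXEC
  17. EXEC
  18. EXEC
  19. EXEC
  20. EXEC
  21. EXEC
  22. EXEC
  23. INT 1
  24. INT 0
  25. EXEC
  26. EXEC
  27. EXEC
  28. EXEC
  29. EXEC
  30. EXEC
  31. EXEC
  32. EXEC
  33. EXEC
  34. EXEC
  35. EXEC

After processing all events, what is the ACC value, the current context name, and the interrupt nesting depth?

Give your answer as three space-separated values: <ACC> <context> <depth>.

Event 1 (INT 1): INT 1 arrives: push (MAIN, PC=0), enter IRQ1 at PC=0 (depth now 1)
Event 2 (EXEC): [IRQ1] PC=0: INC 1 -> ACC=1
Event 3 (EXEC): [IRQ1] PC=1: INC 2 -> ACC=3
Event 4 (EXEC): [IRQ1] PC=2: IRET -> resume MAIN at PC=0 (depth now 0)
Event 5 (INT 1): INT 1 arrives: push (MAIN, PC=0), enter IRQ1 at PC=0 (depth now 1)
Event 6 (EXEC): [IRQ1] PC=0: INC 1 -> ACC=4
Event 7 (INT 0): INT 0 arrives: push (IRQ1, PC=1), enter IRQ0 at PC=0 (depth now 2)
Event 8 (EXEC): [IRQ0] PC=0: DEC 2 -> ACC=2
Event 9 (EXEC): [IRQ0] PC=1: INC 3 -> ACC=5
Event 10 (EXEC): [IRQ0] PC=2: IRET -> resume IRQ1 at PC=1 (depth now 1)
Event 11 (INT 0): INT 0 arrives: push (IRQ1, PC=1), enter IRQ0 at PC=0 (depth now 2)
Event 12 (EXEC): [IRQ0] PC=0: DEC 2 -> ACC=3
Event 13 (EXEC): [IRQ0] PC=1: INC 3 -> ACC=6
Event 14 (EXEC): [IRQ0] PC=2: IRET -> resume IRQ1 at PC=1 (depth now 1)
Event 15 (INT 1): INT 1 arrives: push (IRQ1, PC=1), enter IRQ1 at PC=0 (depth now 2)
Event 16 (EXEC): [IRQ1] PC=0: INC 1 -> ACC=7
Event 17 (EXEC): [IRQ1] PC=1: INC 2 -> ACC=9
Event 18 (EXEC): [IRQ1] PC=2: IRET -> resume IRQ1 at PC=1 (depth now 1)
Event 19 (EXEC): [IRQ1] PC=1: INC 2 -> ACC=11
Event 20 (EXEC): [IRQ1] PC=2: IRET -> resume MAIN at PC=0 (depth now 0)
Event 21 (EXEC): [MAIN] PC=0: INC 2 -> ACC=13
Event 22 (EXEC): [MAIN] PC=1: INC 3 -> ACC=16
Event 23 (INT 1): INT 1 arrives: push (MAIN, PC=2), enter IRQ1 at PC=0 (depth now 1)
Event 24 (INT 0): INT 0 arrives: push (IRQ1, PC=0), enter IRQ0 at PC=0 (depth now 2)
Event 25 (EXEC): [IRQ0] PC=0: DEC 2 -> ACC=14
Event 26 (EXEC): [IRQ0] PC=1: INC 3 -> ACC=17
Event 27 (EXEC): [IRQ0] PC=2: IRET -> resume IRQ1 at PC=0 (depth now 1)
Event 28 (EXEC): [IRQ1] PC=0: INC 1 -> ACC=18
Event 29 (EXEC): [IRQ1] PC=1: INC 2 -> ACC=20
Event 30 (EXEC): [IRQ1] PC=2: IRET -> resume MAIN at PC=2 (depth now 0)
Event 31 (EXEC): [MAIN] PC=2: INC 3 -> ACC=23
Event 32 (EXEC): [MAIN] PC=3: INC 3 -> ACC=26
Event 33 (EXEC): [MAIN] PC=4: INC 2 -> ACC=28
Event 34 (EXEC): [MAIN] PC=5: NOP
Event 35 (EXEC): [MAIN] PC=6: HALT

Answer: 28 MAIN 0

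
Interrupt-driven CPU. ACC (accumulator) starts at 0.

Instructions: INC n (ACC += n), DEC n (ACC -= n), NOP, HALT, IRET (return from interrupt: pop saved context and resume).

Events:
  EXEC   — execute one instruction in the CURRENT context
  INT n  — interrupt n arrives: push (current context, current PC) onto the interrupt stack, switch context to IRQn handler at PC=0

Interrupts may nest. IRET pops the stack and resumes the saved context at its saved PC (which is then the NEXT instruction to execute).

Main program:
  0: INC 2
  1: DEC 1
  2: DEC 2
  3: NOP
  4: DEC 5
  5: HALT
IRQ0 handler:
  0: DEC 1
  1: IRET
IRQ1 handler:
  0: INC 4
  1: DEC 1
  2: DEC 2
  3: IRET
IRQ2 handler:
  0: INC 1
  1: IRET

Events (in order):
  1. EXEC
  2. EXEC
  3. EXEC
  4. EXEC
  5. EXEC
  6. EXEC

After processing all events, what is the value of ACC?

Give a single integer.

Event 1 (EXEC): [MAIN] PC=0: INC 2 -> ACC=2
Event 2 (EXEC): [MAIN] PC=1: DEC 1 -> ACC=1
Event 3 (EXEC): [MAIN] PC=2: DEC 2 -> ACC=-1
Event 4 (EXEC): [MAIN] PC=3: NOP
Event 5 (EXEC): [MAIN] PC=4: DEC 5 -> ACC=-6
Event 6 (EXEC): [MAIN] PC=5: HALT

Answer: -6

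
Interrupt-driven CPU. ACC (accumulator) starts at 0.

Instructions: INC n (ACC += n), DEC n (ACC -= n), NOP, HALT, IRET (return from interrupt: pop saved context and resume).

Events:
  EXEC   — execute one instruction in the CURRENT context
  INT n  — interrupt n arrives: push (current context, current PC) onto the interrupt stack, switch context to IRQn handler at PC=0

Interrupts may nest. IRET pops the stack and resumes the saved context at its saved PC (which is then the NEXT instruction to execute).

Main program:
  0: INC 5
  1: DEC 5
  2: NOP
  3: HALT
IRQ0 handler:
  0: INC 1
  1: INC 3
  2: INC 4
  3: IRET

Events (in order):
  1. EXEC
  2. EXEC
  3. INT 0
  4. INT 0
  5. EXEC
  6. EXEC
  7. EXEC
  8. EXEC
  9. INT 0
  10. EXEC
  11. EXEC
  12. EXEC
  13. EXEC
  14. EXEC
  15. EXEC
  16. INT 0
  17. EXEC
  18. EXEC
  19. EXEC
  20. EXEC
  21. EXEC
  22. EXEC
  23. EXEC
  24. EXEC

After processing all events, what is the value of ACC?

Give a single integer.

Event 1 (EXEC): [MAIN] PC=0: INC 5 -> ACC=5
Event 2 (EXEC): [MAIN] PC=1: DEC 5 -> ACC=0
Event 3 (INT 0): INT 0 arrives: push (MAIN, PC=2), enter IRQ0 at PC=0 (depth now 1)
Event 4 (INT 0): INT 0 arrives: push (IRQ0, PC=0), enter IRQ0 at PC=0 (depth now 2)
Event 5 (EXEC): [IRQ0] PC=0: INC 1 -> ACC=1
Event 6 (EXEC): [IRQ0] PC=1: INC 3 -> ACC=4
Event 7 (EXEC): [IRQ0] PC=2: INC 4 -> ACC=8
Event 8 (EXEC): [IRQ0] PC=3: IRET -> resume IRQ0 at PC=0 (depth now 1)
Event 9 (INT 0): INT 0 arrives: push (IRQ0, PC=0), enter IRQ0 at PC=0 (depth now 2)
Event 10 (EXEC): [IRQ0] PC=0: INC 1 -> ACC=9
Event 11 (EXEC): [IRQ0] PC=1: INC 3 -> ACC=12
Event 12 (EXEC): [IRQ0] PC=2: INC 4 -> ACC=16
Event 13 (EXEC): [IRQ0] PC=3: IRET -> resume IRQ0 at PC=0 (depth now 1)
Event 14 (EXEC): [IRQ0] PC=0: INC 1 -> ACC=17
Event 15 (EXEC): [IRQ0] PC=1: INC 3 -> ACC=20
Event 16 (INT 0): INT 0 arrives: push (IRQ0, PC=2), enter IRQ0 at PC=0 (depth now 2)
Event 17 (EXEC): [IRQ0] PC=0: INC 1 -> ACC=21
Event 18 (EXEC): [IRQ0] PC=1: INC 3 -> ACC=24
Event 19 (EXEC): [IRQ0] PC=2: INC 4 -> ACC=28
Event 20 (EXEC): [IRQ0] PC=3: IRET -> resume IRQ0 at PC=2 (depth now 1)
Event 21 (EXEC): [IRQ0] PC=2: INC 4 -> ACC=32
Event 22 (EXEC): [IRQ0] PC=3: IRET -> resume MAIN at PC=2 (depth now 0)
Event 23 (EXEC): [MAIN] PC=2: NOP
Event 24 (EXEC): [MAIN] PC=3: HALT

Answer: 32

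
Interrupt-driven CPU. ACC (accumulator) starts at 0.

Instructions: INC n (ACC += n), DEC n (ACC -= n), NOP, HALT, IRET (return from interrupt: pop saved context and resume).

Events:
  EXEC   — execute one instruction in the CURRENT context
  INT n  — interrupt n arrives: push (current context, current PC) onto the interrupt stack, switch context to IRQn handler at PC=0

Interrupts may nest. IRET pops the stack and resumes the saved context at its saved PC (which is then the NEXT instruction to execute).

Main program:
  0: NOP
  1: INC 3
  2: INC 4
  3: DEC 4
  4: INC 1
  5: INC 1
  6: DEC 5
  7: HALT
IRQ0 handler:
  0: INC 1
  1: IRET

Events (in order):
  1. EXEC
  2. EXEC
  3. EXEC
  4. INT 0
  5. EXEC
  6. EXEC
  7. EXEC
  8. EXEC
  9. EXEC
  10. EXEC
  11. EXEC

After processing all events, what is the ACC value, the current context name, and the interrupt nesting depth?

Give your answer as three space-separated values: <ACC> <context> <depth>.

Event 1 (EXEC): [MAIN] PC=0: NOP
Event 2 (EXEC): [MAIN] PC=1: INC 3 -> ACC=3
Event 3 (EXEC): [MAIN] PC=2: INC 4 -> ACC=7
Event 4 (INT 0): INT 0 arrives: push (MAIN, PC=3), enter IRQ0 at PC=0 (depth now 1)
Event 5 (EXEC): [IRQ0] PC=0: INC 1 -> ACC=8
Event 6 (EXEC): [IRQ0] PC=1: IRET -> resume MAIN at PC=3 (depth now 0)
Event 7 (EXEC): [MAIN] PC=3: DEC 4 -> ACC=4
Event 8 (EXEC): [MAIN] PC=4: INC 1 -> ACC=5
Event 9 (EXEC): [MAIN] PC=5: INC 1 -> ACC=6
Event 10 (EXEC): [MAIN] PC=6: DEC 5 -> ACC=1
Event 11 (EXEC): [MAIN] PC=7: HALT

Answer: 1 MAIN 0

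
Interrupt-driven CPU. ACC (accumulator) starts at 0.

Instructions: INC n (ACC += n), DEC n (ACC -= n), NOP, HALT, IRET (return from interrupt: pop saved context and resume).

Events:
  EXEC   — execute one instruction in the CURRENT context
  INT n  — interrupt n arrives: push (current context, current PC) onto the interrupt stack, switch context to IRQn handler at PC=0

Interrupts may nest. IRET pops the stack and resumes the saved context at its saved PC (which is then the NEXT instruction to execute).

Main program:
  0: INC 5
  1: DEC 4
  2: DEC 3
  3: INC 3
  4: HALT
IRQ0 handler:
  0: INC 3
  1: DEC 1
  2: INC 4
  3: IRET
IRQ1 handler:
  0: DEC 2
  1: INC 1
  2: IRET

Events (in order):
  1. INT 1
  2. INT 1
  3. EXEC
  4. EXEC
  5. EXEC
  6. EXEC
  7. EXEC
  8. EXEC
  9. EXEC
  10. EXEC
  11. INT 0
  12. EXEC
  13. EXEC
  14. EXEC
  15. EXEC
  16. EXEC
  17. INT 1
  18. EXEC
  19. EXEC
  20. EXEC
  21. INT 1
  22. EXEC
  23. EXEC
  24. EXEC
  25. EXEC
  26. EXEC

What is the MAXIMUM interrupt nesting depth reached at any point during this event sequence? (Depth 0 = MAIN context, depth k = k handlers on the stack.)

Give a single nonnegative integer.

Event 1 (INT 1): INT 1 arrives: push (MAIN, PC=0), enter IRQ1 at PC=0 (depth now 1) [depth=1]
Event 2 (INT 1): INT 1 arrives: push (IRQ1, PC=0), enter IRQ1 at PC=0 (depth now 2) [depth=2]
Event 3 (EXEC): [IRQ1] PC=0: DEC 2 -> ACC=-2 [depth=2]
Event 4 (EXEC): [IRQ1] PC=1: INC 1 -> ACC=-1 [depth=2]
Event 5 (EXEC): [IRQ1] PC=2: IRET -> resume IRQ1 at PC=0 (depth now 1) [depth=1]
Event 6 (EXEC): [IRQ1] PC=0: DEC 2 -> ACC=-3 [depth=1]
Event 7 (EXEC): [IRQ1] PC=1: INC 1 -> ACC=-2 [depth=1]
Event 8 (EXEC): [IRQ1] PC=2: IRET -> resume MAIN at PC=0 (depth now 0) [depth=0]
Event 9 (EXEC): [MAIN] PC=0: INC 5 -> ACC=3 [depth=0]
Event 10 (EXEC): [MAIN] PC=1: DEC 4 -> ACC=-1 [depth=0]
Event 11 (INT 0): INT 0 arrives: push (MAIN, PC=2), enter IRQ0 at PC=0 (depth now 1) [depth=1]
Event 12 (EXEC): [IRQ0] PC=0: INC 3 -> ACC=2 [depth=1]
Event 13 (EXEC): [IRQ0] PC=1: DEC 1 -> ACC=1 [depth=1]
Event 14 (EXEC): [IRQ0] PC=2: INC 4 -> ACC=5 [depth=1]
Event 15 (EXEC): [IRQ0] PC=3: IRET -> resume MAIN at PC=2 (depth now 0) [depth=0]
Event 16 (EXEC): [MAIN] PC=2: DEC 3 -> ACC=2 [depth=0]
Event 17 (INT 1): INT 1 arrives: push (MAIN, PC=3), enter IRQ1 at PC=0 (depth now 1) [depth=1]
Event 18 (EXEC): [IRQ1] PC=0: DEC 2 -> ACC=0 [depth=1]
Event 19 (EXEC): [IRQ1] PC=1: INC 1 -> ACC=1 [depth=1]
Event 20 (EXEC): [IRQ1] PC=2: IRET -> resume MAIN at PC=3 (depth now 0) [depth=0]
Event 21 (INT 1): INT 1 arrives: push (MAIN, PC=3), enter IRQ1 at PC=0 (depth now 1) [depth=1]
Event 22 (EXEC): [IRQ1] PC=0: DEC 2 -> ACC=-1 [depth=1]
Event 23 (EXEC): [IRQ1] PC=1: INC 1 -> ACC=0 [depth=1]
Event 24 (EXEC): [IRQ1] PC=2: IRET -> resume MAIN at PC=3 (depth now 0) [depth=0]
Event 25 (EXEC): [MAIN] PC=3: INC 3 -> ACC=3 [depth=0]
Event 26 (EXEC): [MAIN] PC=4: HALT [depth=0]
Max depth observed: 2

Answer: 2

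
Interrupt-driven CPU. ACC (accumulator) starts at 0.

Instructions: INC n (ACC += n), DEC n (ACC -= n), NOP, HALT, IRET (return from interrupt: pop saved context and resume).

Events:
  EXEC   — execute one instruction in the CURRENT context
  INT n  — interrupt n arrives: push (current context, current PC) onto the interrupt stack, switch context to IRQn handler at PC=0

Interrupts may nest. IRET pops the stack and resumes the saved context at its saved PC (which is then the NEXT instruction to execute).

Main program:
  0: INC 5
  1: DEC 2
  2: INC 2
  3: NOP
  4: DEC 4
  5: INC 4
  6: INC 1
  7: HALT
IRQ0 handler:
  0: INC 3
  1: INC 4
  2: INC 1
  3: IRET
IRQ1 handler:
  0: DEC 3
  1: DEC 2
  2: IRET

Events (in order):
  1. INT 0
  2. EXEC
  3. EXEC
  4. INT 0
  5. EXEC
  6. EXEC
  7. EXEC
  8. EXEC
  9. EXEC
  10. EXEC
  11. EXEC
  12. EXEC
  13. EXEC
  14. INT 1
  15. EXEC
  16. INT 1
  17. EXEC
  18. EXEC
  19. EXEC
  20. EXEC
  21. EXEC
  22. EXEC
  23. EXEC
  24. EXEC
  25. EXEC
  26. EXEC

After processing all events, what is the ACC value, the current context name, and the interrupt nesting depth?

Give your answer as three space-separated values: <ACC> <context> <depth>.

Answer: 12 MAIN 0

Derivation:
Event 1 (INT 0): INT 0 arrives: push (MAIN, PC=0), enter IRQ0 at PC=0 (depth now 1)
Event 2 (EXEC): [IRQ0] PC=0: INC 3 -> ACC=3
Event 3 (EXEC): [IRQ0] PC=1: INC 4 -> ACC=7
Event 4 (INT 0): INT 0 arrives: push (IRQ0, PC=2), enter IRQ0 at PC=0 (depth now 2)
Event 5 (EXEC): [IRQ0] PC=0: INC 3 -> ACC=10
Event 6 (EXEC): [IRQ0] PC=1: INC 4 -> ACC=14
Event 7 (EXEC): [IRQ0] PC=2: INC 1 -> ACC=15
Event 8 (EXEC): [IRQ0] PC=3: IRET -> resume IRQ0 at PC=2 (depth now 1)
Event 9 (EXEC): [IRQ0] PC=2: INC 1 -> ACC=16
Event 10 (EXEC): [IRQ0] PC=3: IRET -> resume MAIN at PC=0 (depth now 0)
Event 11 (EXEC): [MAIN] PC=0: INC 5 -> ACC=21
Event 12 (EXEC): [MAIN] PC=1: DEC 2 -> ACC=19
Event 13 (EXEC): [MAIN] PC=2: INC 2 -> ACC=21
Event 14 (INT 1): INT 1 arrives: push (MAIN, PC=3), enter IRQ1 at PC=0 (depth now 1)
Event 15 (EXEC): [IRQ1] PC=0: DEC 3 -> ACC=18
Event 16 (INT 1): INT 1 arrives: push (IRQ1, PC=1), enter IRQ1 at PC=0 (depth now 2)
Event 17 (EXEC): [IRQ1] PC=0: DEC 3 -> ACC=15
Event 18 (EXEC): [IRQ1] PC=1: DEC 2 -> ACC=13
Event 19 (EXEC): [IRQ1] PC=2: IRET -> resume IRQ1 at PC=1 (depth now 1)
Event 20 (EXEC): [IRQ1] PC=1: DEC 2 -> ACC=11
Event 21 (EXEC): [IRQ1] PC=2: IRET -> resume MAIN at PC=3 (depth now 0)
Event 22 (EXEC): [MAIN] PC=3: NOP
Event 23 (EXEC): [MAIN] PC=4: DEC 4 -> ACC=7
Event 24 (EXEC): [MAIN] PC=5: INC 4 -> ACC=11
Event 25 (EXEC): [MAIN] PC=6: INC 1 -> ACC=12
Event 26 (EXEC): [MAIN] PC=7: HALT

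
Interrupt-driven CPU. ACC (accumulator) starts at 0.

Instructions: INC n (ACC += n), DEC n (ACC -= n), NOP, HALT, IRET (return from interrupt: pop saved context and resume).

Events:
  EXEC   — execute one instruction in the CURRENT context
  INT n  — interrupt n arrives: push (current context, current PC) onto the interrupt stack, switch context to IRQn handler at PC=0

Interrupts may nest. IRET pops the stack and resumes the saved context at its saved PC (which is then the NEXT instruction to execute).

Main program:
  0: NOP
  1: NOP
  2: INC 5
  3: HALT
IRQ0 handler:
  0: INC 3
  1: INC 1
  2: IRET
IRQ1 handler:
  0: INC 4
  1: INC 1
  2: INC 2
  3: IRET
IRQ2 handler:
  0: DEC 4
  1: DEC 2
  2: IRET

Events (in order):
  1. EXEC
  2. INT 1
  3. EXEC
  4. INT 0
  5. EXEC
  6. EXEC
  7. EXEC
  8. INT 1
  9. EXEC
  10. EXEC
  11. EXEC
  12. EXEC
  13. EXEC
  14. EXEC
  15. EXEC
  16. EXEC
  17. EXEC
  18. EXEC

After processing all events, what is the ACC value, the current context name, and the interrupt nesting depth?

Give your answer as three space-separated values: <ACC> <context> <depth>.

Answer: 23 MAIN 0

Derivation:
Event 1 (EXEC): [MAIN] PC=0: NOP
Event 2 (INT 1): INT 1 arrives: push (MAIN, PC=1), enter IRQ1 at PC=0 (depth now 1)
Event 3 (EXEC): [IRQ1] PC=0: INC 4 -> ACC=4
Event 4 (INT 0): INT 0 arrives: push (IRQ1, PC=1), enter IRQ0 at PC=0 (depth now 2)
Event 5 (EXEC): [IRQ0] PC=0: INC 3 -> ACC=7
Event 6 (EXEC): [IRQ0] PC=1: INC 1 -> ACC=8
Event 7 (EXEC): [IRQ0] PC=2: IRET -> resume IRQ1 at PC=1 (depth now 1)
Event 8 (INT 1): INT 1 arrives: push (IRQ1, PC=1), enter IRQ1 at PC=0 (depth now 2)
Event 9 (EXEC): [IRQ1] PC=0: INC 4 -> ACC=12
Event 10 (EXEC): [IRQ1] PC=1: INC 1 -> ACC=13
Event 11 (EXEC): [IRQ1] PC=2: INC 2 -> ACC=15
Event 12 (EXEC): [IRQ1] PC=3: IRET -> resume IRQ1 at PC=1 (depth now 1)
Event 13 (EXEC): [IRQ1] PC=1: INC 1 -> ACC=16
Event 14 (EXEC): [IRQ1] PC=2: INC 2 -> ACC=18
Event 15 (EXEC): [IRQ1] PC=3: IRET -> resume MAIN at PC=1 (depth now 0)
Event 16 (EXEC): [MAIN] PC=1: NOP
Event 17 (EXEC): [MAIN] PC=2: INC 5 -> ACC=23
Event 18 (EXEC): [MAIN] PC=3: HALT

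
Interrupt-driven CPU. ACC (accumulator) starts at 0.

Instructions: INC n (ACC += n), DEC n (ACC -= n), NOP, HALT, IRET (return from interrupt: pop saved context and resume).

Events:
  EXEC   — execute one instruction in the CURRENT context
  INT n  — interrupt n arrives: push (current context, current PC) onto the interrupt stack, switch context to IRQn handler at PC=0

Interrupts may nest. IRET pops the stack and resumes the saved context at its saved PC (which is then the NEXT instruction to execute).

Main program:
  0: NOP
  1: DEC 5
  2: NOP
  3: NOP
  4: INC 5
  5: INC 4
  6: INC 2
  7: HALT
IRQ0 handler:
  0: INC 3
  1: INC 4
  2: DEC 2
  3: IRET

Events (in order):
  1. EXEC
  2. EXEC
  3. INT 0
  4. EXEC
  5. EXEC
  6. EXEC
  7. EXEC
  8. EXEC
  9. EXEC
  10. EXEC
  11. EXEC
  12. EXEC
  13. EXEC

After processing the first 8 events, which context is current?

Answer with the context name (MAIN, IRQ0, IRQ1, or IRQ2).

Answer: MAIN

Derivation:
Event 1 (EXEC): [MAIN] PC=0: NOP
Event 2 (EXEC): [MAIN] PC=1: DEC 5 -> ACC=-5
Event 3 (INT 0): INT 0 arrives: push (MAIN, PC=2), enter IRQ0 at PC=0 (depth now 1)
Event 4 (EXEC): [IRQ0] PC=0: INC 3 -> ACC=-2
Event 5 (EXEC): [IRQ0] PC=1: INC 4 -> ACC=2
Event 6 (EXEC): [IRQ0] PC=2: DEC 2 -> ACC=0
Event 7 (EXEC): [IRQ0] PC=3: IRET -> resume MAIN at PC=2 (depth now 0)
Event 8 (EXEC): [MAIN] PC=2: NOP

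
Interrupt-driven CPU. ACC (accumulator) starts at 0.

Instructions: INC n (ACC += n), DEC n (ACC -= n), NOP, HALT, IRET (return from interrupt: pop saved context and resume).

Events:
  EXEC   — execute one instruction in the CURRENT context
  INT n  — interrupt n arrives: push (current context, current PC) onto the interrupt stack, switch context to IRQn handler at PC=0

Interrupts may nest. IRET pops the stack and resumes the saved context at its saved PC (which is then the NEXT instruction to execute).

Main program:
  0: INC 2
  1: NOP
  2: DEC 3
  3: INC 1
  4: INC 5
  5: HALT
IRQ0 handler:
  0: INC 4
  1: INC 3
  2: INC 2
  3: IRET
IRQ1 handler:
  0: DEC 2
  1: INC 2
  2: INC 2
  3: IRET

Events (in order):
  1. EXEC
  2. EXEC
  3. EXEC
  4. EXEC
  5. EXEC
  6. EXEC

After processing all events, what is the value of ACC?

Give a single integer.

Event 1 (EXEC): [MAIN] PC=0: INC 2 -> ACC=2
Event 2 (EXEC): [MAIN] PC=1: NOP
Event 3 (EXEC): [MAIN] PC=2: DEC 3 -> ACC=-1
Event 4 (EXEC): [MAIN] PC=3: INC 1 -> ACC=0
Event 5 (EXEC): [MAIN] PC=4: INC 5 -> ACC=5
Event 6 (EXEC): [MAIN] PC=5: HALT

Answer: 5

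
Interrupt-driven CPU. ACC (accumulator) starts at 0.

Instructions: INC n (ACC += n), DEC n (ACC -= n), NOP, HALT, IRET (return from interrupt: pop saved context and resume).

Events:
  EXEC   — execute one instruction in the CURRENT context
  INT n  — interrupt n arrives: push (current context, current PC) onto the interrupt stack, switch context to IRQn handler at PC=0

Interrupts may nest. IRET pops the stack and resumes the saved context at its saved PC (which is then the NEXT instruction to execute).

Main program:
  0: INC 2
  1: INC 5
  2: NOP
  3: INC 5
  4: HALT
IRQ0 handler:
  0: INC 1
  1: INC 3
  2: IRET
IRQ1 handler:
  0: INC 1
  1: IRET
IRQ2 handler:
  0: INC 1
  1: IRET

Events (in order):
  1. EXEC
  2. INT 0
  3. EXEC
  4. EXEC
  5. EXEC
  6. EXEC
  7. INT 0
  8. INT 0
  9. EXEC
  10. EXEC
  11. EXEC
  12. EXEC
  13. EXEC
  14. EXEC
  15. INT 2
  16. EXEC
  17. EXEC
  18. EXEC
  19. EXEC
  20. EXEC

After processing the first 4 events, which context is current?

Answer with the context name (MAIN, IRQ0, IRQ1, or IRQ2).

Answer: IRQ0

Derivation:
Event 1 (EXEC): [MAIN] PC=0: INC 2 -> ACC=2
Event 2 (INT 0): INT 0 arrives: push (MAIN, PC=1), enter IRQ0 at PC=0 (depth now 1)
Event 3 (EXEC): [IRQ0] PC=0: INC 1 -> ACC=3
Event 4 (EXEC): [IRQ0] PC=1: INC 3 -> ACC=6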